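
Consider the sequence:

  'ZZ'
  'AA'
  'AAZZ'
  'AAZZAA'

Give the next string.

AAZZAAAAZZ

Each term (from the third on) is the previous term followed by the one before it: term 3 = AA·ZZ = AAZZ.
The next term joins AAZZAA and AAZZ.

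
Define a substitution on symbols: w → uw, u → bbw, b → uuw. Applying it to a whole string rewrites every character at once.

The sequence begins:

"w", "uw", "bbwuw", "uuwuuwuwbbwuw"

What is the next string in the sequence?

φ(uuwuuwuwbbwuw) expands symbol-by-symbol to bbw bbw uw bbw bbw uw bbw uw uuw uuw uw bbw uw; joining the 13 pieces gives the next term.

bbwbbwuwbbwbbwuwbbwuwuuwuuwuwbbwuw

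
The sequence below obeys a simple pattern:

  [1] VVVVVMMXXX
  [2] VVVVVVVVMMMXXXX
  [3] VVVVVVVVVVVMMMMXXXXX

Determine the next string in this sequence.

Reading off run lengths: V runs 5, 8, 11; M runs 2, 3, 4; X runs 3, 4, 5 — each is linear in n, where the shown terms are n = 2, 3, 4.
Setting n = 5 gives 14, 5, 6 characters in each block.

VVVVVVVVVVVVVVMMMMMXXXXXX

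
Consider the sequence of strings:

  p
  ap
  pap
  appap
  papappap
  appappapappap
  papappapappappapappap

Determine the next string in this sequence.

appappapappappapappapappappapappap

This is a Fibonacci-style word recurrence s(k) = s(k−2)·s(k−1): e.g. p·ap = pap.
So term 8 is appappapappap·papappapappappapappap.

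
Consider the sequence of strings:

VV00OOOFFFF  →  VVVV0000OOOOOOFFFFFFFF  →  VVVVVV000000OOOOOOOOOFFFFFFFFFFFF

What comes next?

The n-th term is 2n V's then 2n 0's then 3n O's then 4n F's (n = 1, 2, …).
Setting n = 4 gives 8, 8, 12, 16 characters in each block.

VVVVVVVV00000000OOOOOOOOOOOOFFFFFFFFFFFFFFFF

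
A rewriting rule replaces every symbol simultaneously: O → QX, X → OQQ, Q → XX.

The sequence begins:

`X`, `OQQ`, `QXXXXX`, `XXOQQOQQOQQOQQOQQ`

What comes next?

OQQOQQQXXXXXQXXXXXQXXXXXQXXXXXQXXXXX

φ(XXOQQOQQOQQOQQOQQ) expands symbol-by-symbol to OQQ OQQ QX XX XX QX XX XX QX XX XX QX XX XX QX XX XX; joining the 17 pieces gives the next term.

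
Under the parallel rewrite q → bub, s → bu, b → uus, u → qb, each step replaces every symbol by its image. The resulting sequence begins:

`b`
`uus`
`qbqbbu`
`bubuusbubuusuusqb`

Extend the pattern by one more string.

φ(bubuusbubuusuusqb) expands symbol-by-symbol to uus qb uus qb qb bu uus qb uus qb qb bu qb qb bu bub uus; joining the 17 pieces gives the next term.

uusqbuusqbqbbuuusqbuusqbqbbuqbqbbububuus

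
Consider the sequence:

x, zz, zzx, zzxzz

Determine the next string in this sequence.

zzxzzzzx

Each term (from the third on) is the previous term followed by the one before it: term 3 = zz·x = zzx.
Continuing: zzxzz · zzx gives term 5.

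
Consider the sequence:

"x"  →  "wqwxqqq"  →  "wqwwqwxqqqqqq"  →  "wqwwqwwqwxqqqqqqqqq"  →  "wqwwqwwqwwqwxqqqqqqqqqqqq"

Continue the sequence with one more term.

wqwwqwwqwwqwwqwxqqqqqqqqqqqqqqq

Each term wraps the previous one in wqw on the left and qqq on the right.
One more step from wqwwqwwqwwqwxqqqqqqqqqqqq gives the answer.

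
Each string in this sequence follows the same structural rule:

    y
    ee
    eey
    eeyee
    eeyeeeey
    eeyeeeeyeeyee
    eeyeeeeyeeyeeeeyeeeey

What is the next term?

From term 3 onward, concatenate the last term with the second-to-last: ee·y = eey, eey·ee = eeyee, …
The next term joins eeyeeeeyeeyeeeeyeeeey and eeyeeeeyeeyee.

eeyeeeeyeeyeeeeyeeeeyeeyeeeeyeeyee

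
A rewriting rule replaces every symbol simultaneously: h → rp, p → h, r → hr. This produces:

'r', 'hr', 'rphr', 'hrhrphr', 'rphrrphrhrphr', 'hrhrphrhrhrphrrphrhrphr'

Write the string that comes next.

Applying the rule to each of the 23 symbols of hrhrphrhrhrphrrphrhrphr gives the pieces rp hr rp hr h rp hr rp hr rp hr h rp hr hr h rp hr rp hr h rp hr, which concatenate to the answer.

rphrrphrhrphrrphrrphrhrphrhrhrphrrphrhrphr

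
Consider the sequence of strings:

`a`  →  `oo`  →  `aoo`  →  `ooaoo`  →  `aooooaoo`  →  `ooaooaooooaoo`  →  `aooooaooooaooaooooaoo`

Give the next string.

From term 3 onward, concatenate the second-to-last term with the last: a·oo = aoo, oo·aoo = ooaoo, …
So term 8 is ooaooaooooaoo·aooooaooooaooaooooaoo.

ooaooaooooaooaooooaooooaooaooooaoo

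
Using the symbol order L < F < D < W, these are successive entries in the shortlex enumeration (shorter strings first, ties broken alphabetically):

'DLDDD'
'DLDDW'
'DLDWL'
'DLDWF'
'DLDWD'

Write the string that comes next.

Find the rightmost character of DLDWD below W, bump it to the next letter, and reset everything to its right to L.

DLDWW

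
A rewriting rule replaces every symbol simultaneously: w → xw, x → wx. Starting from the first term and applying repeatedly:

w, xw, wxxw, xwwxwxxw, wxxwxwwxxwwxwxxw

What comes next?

Applying the rule to each of the 16 symbols of wxxwxwwxxwwxwxxw gives the pieces xw wx wx xw wx xw xw wx wx xw xw wx xw wx wx xw, which concatenate to the answer.

xwwxwxxwwxxwxwwxwxxwxwwxxwwxwxxw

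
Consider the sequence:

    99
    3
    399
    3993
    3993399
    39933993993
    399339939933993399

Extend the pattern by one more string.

39933993993399339939933993993

From term 3 onward, concatenate the last term with the second-to-last: 3·99 = 399, 399·3 = 3993, …
Continuing: 399339939933993399 · 39933993993 gives term 8.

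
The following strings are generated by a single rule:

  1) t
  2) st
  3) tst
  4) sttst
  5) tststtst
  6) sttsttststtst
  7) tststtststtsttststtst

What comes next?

Each term (from the third on) is the two preceding terms concatenated in order: term 3 = t·st = tst.
Continuing: sttsttststtst · tststtststtsttststtst gives term 8.

sttsttststtsttststtststtsttststtst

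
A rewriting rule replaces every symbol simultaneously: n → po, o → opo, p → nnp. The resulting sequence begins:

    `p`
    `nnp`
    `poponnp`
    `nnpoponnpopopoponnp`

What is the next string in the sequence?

Rewriting the 19 symbols of nnpoponnpopopoponnp one by one yields po po nnp opo nnp opo po po nnp opo nnp opo nnp opo nnp opo po po nnp; concatenated:

poponnpoponnpopopoponnpoponnpoponnpoponnpopopoponnp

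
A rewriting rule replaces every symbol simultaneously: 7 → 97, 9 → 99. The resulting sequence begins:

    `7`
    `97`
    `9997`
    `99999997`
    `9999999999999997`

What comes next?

99999999999999999999999999999997

Applying the rule to each of the 16 symbols of 9999999999999997 gives the pieces 99 99 99 99 99 99 99 99 99 99 99 99 99 99 99 97, which concatenate to the answer.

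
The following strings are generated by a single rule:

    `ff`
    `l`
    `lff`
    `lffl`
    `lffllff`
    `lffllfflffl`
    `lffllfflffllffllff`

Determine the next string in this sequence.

lffllfflffllffllfflffllfflffl

This is a Fibonacci-style word recurrence s(k) = s(k−1)·s(k−2): e.g. l·ff = lff.
So term 8 is lffllfflffllffllff·lffllfflffl.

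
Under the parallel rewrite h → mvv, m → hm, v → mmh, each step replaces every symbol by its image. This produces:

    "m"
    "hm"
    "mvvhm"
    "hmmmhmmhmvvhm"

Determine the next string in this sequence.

Rewriting the 13 symbols of hmmmhmmhmvvhm one by one yields mvv hm hm hm mvv hm hm mvv hm mmh mmh mvv hm; concatenated:

mvvhmhmhmmvvhmhmmvvhmmmhmmhmvvhm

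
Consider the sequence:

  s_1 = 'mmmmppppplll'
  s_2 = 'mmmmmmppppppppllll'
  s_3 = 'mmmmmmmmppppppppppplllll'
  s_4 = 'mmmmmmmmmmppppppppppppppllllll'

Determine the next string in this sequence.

mmmmmmmmmmmmppppppppppppppppplllllll

Reading off run lengths: m runs 4, 6, 8, 10; p runs 5, 8, 11, 14; l runs 3, 4, 5, 6 — each is linear in n, where the shown terms are n = 2, 3, 4, 5.
For the next term, n = 6, so the run lengths are 12, 17, 7.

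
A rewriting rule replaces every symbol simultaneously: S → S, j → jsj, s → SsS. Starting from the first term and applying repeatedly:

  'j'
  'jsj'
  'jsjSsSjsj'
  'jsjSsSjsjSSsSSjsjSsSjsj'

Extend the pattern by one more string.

Applying the rule to each of the 23 symbols of jsjSsSjsjSSsSSjsjSsSjsj gives the pieces jsj SsS jsj S SsS S jsj SsS jsj S S SsS S S jsj SsS jsj S SsS S jsj SsS jsj, which concatenate to the answer.

jsjSsSjsjSSsSSjsjSsSjsjSSSsSSSjsjSsSjsjSSsSSjsjSsSjsj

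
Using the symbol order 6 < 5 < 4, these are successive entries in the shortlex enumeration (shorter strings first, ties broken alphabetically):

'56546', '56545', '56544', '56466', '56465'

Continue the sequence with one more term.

56464

Treat 56465 as a base-3 numeral over the given alphabet and add one, carrying through any trailing 4's.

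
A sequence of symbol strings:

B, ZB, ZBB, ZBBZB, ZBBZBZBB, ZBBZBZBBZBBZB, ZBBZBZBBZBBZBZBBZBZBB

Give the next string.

From term 3 onward, concatenate the last term with the second-to-last: ZB·B = ZBB, ZBB·ZB = ZBBZB, …
Continuing: ZBBZBZBBZBBZBZBBZBZBB · ZBBZBZBBZBBZB gives term 8.

ZBBZBZBBZBBZBZBBZBZBBZBBZBZBBZBBZB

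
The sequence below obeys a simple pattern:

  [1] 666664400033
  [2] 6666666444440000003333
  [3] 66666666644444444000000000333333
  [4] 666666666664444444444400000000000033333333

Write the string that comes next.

6666666666666444444444444440000000000000003333333333

Term n consists of 2n+3 6's, followed by 3n-1 4's, followed by 3n 0's, followed by 2n 3's (n = 1, 2, …).
At n = 5 the blocks have lengths 13, 14, 15, 10.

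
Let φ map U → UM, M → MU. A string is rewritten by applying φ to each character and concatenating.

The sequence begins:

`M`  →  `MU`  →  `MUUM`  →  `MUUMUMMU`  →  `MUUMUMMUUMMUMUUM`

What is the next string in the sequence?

Rewriting the 16 symbols of MUUMUMMUUMMUMUUM one by one yields MU UM UM MU UM MU MU UM UM MU MU UM MU UM UM MU; concatenated:

MUUMUMMUUMMUMUUMUMMUMUUMMUUMUMMU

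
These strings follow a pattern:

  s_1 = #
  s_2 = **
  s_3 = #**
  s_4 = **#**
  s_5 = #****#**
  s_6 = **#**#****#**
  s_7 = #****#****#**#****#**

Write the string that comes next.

**#**#****#**#****#****#**#****#**

Each term (from the third on) is the two preceding terms concatenated in order: term 3 = #·** = #**.
The next term joins **#**#****#** and #****#****#**#****#**.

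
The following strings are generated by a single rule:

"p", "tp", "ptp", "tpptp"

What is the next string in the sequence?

ptptpptp

This is a Fibonacci-style word recurrence s(k) = s(k−2)·s(k−1): e.g. p·tp = ptp.
Continuing: ptp · tpptp gives term 5.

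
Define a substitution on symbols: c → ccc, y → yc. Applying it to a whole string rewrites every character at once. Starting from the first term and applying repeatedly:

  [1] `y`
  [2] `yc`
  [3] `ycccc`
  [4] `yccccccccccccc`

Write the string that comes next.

ycccccccccccccccccccccccccccccccccccccccc

Applying the rule to each of the 14 symbols of yccccccccccccc gives the pieces yc ccc ccc ccc ccc ccc ccc ccc ccc ccc ccc ccc ccc ccc, which concatenate to the answer.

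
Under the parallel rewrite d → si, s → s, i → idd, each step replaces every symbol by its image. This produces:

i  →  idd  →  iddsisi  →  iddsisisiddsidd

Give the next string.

Rewriting the 15 symbols of iddsisisiddsidd one by one yields idd si si s idd s idd s idd si si s idd si si; concatenated:

iddsisisiddsiddsiddsisisiddsisi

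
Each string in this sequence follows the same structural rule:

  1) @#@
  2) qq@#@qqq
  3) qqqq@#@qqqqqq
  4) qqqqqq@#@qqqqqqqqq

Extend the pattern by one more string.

Every step adds qq to the front and qqq to the end of the previous string.
Applying this once more to qqqqqq@#@qqqqqqqqq:

qqqqqqqq@#@qqqqqqqqqqqq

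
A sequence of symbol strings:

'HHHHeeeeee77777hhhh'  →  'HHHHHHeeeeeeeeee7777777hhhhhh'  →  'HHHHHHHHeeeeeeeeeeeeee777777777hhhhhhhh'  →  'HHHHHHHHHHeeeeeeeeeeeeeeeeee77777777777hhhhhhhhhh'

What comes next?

HHHHHHHHHHHHeeeeeeeeeeeeeeeeeeeeee7777777777777hhhhhhhhhhhh

The n-th term is 2n H's then 4n-2 e's then 2n+1 7's then 2n h's, where the shown terms are n = 2, 3, 4, 5.
At n = 6 the blocks have lengths 12, 22, 13, 12.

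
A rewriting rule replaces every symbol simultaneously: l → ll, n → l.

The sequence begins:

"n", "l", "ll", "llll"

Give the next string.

llllllll

Expanding llll: l→ll, l→ll, l→ll, l→ll. Concatenated: ll ll ll ll.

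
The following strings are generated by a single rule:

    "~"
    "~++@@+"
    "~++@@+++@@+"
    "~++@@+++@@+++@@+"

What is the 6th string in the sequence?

The strings grow by a fixed suffix ++@@+ each time.
From ~++@@+++@@+++@@+, 2 further steps: ~++@@+++@@+++@@+ → ~++@@+++@@+++@@+++@@+ → (answer).

~++@@+++@@+++@@+++@@+++@@+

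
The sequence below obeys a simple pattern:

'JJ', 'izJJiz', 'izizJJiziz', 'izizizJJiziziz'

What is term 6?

Each term wraps the previous one in iz on the left and iz on the right.
From izizizJJiziziz, 2 further steps: izizizJJiziziz → izizizizJJiziziziz → (answer).

izizizizizJJiziziziziz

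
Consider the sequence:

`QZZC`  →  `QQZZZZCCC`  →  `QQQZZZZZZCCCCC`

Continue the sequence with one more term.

QQQQZZZZZZZZCCCCCCC

Term n consists of n Q's, followed by 2n Z's, followed by 2n-1 C's (n = 1, 2, …).
Setting n = 4 gives 4, 8, 7 characters in each block.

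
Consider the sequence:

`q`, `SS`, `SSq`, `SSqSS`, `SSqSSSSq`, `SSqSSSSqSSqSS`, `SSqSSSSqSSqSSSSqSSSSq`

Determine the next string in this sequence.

SSqSSSSqSSqSSSSqSSSSqSSqSSSSqSSqSS

Each term (from the third on) is the previous term followed by the one before it: term 3 = SS·q = SSq.
Continuing: SSqSSSSqSSqSSSSqSSSSq · SSqSSSSqSSqSS gives term 8.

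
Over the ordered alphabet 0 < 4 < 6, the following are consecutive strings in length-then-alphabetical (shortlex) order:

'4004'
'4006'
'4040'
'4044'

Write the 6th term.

Advancing 2 positions from 4044 through 4044 → 4046 reaches term 6.

4060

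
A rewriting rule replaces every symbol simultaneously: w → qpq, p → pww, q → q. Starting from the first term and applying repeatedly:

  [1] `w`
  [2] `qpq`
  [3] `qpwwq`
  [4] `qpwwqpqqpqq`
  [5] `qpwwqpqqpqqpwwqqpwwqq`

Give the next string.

qpwwqpqqpqqpwwqqpwwqqpwwqpqqpqqqpwwqpqqpqqq

φ(qpwwqpqqpqqpwwqqpwwqq) expands symbol-by-symbol to q pww qpq qpq q pww q q pww q q pww qpq qpq q q pww qpq qpq q q; joining the 21 pieces gives the next term.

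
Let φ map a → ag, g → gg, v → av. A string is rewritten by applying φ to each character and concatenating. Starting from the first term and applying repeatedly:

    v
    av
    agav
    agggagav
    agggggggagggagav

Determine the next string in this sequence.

agggggggggggggggagggggggagggagav

φ(agggggggagggagav) expands symbol-by-symbol to ag gg gg gg gg gg gg gg ag gg gg gg ag gg ag av; joining the 16 pieces gives the next term.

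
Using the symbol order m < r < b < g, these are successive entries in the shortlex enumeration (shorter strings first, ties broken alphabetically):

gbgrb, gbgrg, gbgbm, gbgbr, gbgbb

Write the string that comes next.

gbgbg

The successor of gbgbb increments the rightmost position that isn't already g and resets every position after it to m.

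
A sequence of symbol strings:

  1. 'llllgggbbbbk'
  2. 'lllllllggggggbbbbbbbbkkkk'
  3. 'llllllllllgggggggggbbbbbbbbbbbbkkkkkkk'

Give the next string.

Each string has the form l^{3n+1} g^{3n} b^{4n} k^{3n-2} (n = 1, 2, …).
For the next term, n = 4, so the run lengths are 13, 12, 16, 10.

lllllllllllllggggggggggggbbbbbbbbbbbbbbbbkkkkkkkkkk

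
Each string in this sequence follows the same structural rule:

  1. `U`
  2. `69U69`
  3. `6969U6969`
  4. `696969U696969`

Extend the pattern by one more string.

69696969U69696969

s(k+1) = 69·s(k)·69, so each term gains 69 as a prefix and 69 as a suffix.
So the next term is 69·696969U696969·69.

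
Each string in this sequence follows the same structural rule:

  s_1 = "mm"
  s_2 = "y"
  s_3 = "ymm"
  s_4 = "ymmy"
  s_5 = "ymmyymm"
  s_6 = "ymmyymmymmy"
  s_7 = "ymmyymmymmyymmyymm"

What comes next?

This is a Fibonacci-style word recurrence s(k) = s(k−1)·s(k−2): e.g. y·mm = ymm.
The next term joins ymmyymmymmyymmyymm and ymmyymmymmy.

ymmyymmymmyymmyymmymmyymmymmy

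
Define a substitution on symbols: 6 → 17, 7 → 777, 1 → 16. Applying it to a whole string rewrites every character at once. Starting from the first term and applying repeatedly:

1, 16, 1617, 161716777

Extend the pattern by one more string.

1617167771617777777777

Rewriting each symbol of 161716777: 1→16, 6→17, 1→16, 7→777, 1→16, 6→17, 7→777, 7→777, 7→777, which concatenates to 16 17 16 777 16 17 777 777 777.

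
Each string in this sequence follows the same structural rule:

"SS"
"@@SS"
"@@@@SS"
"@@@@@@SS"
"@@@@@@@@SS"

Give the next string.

Every step adds @@ at the front: s(k+1) = @@·s(k).
Applying this once more to @@@@@@@@SS:

@@@@@@@@@@SS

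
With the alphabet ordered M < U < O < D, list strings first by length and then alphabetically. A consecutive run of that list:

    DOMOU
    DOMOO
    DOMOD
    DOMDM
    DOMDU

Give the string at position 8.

Advancing 3 positions from DOMDU through DOMDU → DOMDO → DOMDD reaches term 8.

DOUMM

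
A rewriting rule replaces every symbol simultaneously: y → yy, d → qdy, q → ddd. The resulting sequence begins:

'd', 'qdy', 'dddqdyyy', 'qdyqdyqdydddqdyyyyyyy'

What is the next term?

Replace each of the 21 characters of qdyqdyqdydddqdyyyyyyy in place — ddd qdy yy ddd qdy yy ddd qdy yy qdy qdy qdy ddd qdy yy yy yy yy yy yy yy — and concatenate.

dddqdyyydddqdyyydddqdyyyqdyqdyqdydddqdyyyyyyyyyyyyyyy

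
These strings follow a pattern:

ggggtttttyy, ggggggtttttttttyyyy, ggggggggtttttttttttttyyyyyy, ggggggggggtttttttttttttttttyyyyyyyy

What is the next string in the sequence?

Term n consists of 2n+2 g's, followed by 4n+1 t's, followed by 2n y's (n = 1, 2, …).
At n = 5 the blocks have lengths 12, 21, 10.

ggggggggggggtttttttttttttttttttttyyyyyyyyyy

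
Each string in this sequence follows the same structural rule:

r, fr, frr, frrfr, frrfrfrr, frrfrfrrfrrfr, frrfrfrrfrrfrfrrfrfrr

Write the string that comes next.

From term 3 onward, concatenate the last term with the second-to-last: fr·r = frr, frr·fr = frrfr, …
So term 8 is frrfrfrrfrrfrfrrfrfrr·frrfrfrrfrrfr.

frrfrfrrfrrfrfrrfrfrrfrrfrfrrfrrfr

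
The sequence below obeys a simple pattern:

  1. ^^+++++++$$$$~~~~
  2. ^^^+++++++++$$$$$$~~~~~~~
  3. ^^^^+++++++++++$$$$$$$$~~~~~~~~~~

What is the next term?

^^^^^+++++++++++++$$$$$$$$$$~~~~~~~~~~~~~

Reading off run lengths: ^ runs 2, 3, 4; + runs 7, 9, 11; $ runs 4, 6, 8; ~ runs 4, 7, 10 — each is linear in n, where the shown terms are n = 2, 3, 4.
Setting n = 5 gives 5, 13, 10, 13 characters in each block.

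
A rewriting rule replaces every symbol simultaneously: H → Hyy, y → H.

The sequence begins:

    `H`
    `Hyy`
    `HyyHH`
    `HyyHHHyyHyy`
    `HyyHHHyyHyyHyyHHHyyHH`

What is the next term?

Rewriting the 21 symbols of HyyHHHyyHyyHyyHHHyyHH one by one yields Hyy H H Hyy Hyy Hyy H H Hyy H H Hyy H H Hyy Hyy Hyy H H Hyy Hyy; concatenated:

HyyHHHyyHyyHyyHHHyyHHHyyHHHyyHyyHyyHHHyyHyy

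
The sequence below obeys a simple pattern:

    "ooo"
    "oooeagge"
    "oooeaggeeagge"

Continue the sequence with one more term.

oooeaggeeaggeeagge

The strings grow by a fixed suffix eagge each time.
So the next term is oooeaggeeagge·eagge.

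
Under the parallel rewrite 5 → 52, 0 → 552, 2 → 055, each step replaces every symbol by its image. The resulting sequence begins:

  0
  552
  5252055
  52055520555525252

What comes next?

Rewriting the 17 symbols of 52055520555525252 one by one yields 52 055 552 52 52 52 055 552 52 52 52 52 055 52 055 52 055; concatenated:

52055552525252055552525252520555205552055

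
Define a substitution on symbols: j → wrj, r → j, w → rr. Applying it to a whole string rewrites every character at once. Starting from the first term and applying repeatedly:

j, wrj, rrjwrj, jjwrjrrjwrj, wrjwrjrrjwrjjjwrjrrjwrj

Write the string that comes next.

Rewriting the 23 symbols of wrjwrjrrjwrjjjwrjrrjwrj one by one yields rr j wrj rr j wrj j j wrj rr j wrj wrj wrj rr j wrj j j wrj rr j wrj; concatenated:

rrjwrjrrjwrjjjwrjrrjwrjwrjwrjrrjwrjjjwrjrrjwrj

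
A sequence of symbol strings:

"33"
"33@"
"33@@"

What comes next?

The strings grow by a fixed suffix @ each time.
One more step from 33@@ gives the answer.

33@@@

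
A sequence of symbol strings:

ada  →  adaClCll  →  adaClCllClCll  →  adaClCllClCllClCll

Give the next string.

adaClCllClCllClCllClCll

Each term is the previous one with ClCll appended.
So the next term is adaClCllClCllClCll·ClCll.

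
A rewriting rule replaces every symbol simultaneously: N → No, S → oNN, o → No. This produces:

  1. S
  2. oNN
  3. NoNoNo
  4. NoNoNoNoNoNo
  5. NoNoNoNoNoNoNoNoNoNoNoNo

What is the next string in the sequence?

NoNoNoNoNoNoNoNoNoNoNoNoNoNoNoNoNoNoNoNoNoNoNoNo

Replace each of the 24 characters of NoNoNoNoNoNoNoNoNoNoNoNo in place — No No No No No No No No No No No No No No No No No No No No No No No No — and concatenate.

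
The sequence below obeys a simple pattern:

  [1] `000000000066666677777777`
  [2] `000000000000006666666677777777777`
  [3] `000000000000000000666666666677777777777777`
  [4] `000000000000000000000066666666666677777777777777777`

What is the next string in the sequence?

000000000000000000000000006666666666666677777777777777777777

Each string has the form 0^{4n-2} 6^{2n} 7^{3n-1}, where the shown terms are n = 3, 4, 5, 6.
Setting n = 7 gives 26, 14, 20 characters in each block.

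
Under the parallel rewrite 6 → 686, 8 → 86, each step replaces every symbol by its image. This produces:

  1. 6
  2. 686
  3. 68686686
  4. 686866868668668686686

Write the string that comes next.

6868668686686686866868668668686686686866868668668686686

φ(686866868668668686686) expands symbol-by-symbol to 686 86 686 86 686 686 86 686 86 686 686 86 686 686 86 686 86 686 686 86 686; joining the 21 pieces gives the next term.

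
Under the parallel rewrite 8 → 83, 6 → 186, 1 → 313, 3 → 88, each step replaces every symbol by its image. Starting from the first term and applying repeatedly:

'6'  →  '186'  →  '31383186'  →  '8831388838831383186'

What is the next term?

Applying the rule to each of the 19 symbols of 8831388838831383186 gives the pieces 83 83 88 313 88 83 83 83 88 83 83 88 313 88 83 88 313 83 186, which concatenate to the answer.

838388313888383838883838831388838831383186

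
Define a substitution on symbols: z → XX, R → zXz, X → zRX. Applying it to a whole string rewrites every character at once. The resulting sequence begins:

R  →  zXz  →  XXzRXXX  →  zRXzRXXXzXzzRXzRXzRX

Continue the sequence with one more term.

XXzXzzRXXXzXzzRXzRXzRXXXzRXXXXXzXzzRXXXzXzzRXXXzXzzRX

Applying the rule to each of the 20 symbols of zRXzRXXXzXzzRXzRXzRX gives the pieces XX zXz zRX XX zXz zRX zRX zRX XX zRX XX XX zXz zRX XX zXz zRX XX zXz zRX, which concatenate to the answer.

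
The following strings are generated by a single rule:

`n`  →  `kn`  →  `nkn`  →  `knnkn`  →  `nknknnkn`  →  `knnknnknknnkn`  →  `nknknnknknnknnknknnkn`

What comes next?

knnknnknknnknnknknnknknnknnknknnkn

This is a Fibonacci-style word recurrence s(k) = s(k−2)·s(k−1): e.g. n·kn = nkn.
Continuing: knnknnknknnkn · nknknnknknnknnknknnkn gives term 8.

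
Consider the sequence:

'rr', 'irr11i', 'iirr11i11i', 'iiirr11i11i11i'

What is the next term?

iiiirr11i11i11i11i

Each term wraps the previous one in i on the left and 11i on the right.
One more step from iiirr11i11i11i gives the answer.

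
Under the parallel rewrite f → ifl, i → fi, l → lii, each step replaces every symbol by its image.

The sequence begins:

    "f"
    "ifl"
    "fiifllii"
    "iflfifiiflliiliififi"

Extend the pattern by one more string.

φ(iflfifiiflliiliififi) expands symbol-by-symbol to fi ifl lii ifl fi ifl fi fi ifl lii lii fi fi lii fi fi ifl fi ifl fi; joining the 20 pieces gives the next term.

fiiflliiiflfiiflfifiiflliiliififiliififiiflfiiflfi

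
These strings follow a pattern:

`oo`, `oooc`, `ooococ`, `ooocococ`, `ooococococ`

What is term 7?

Every step adds oc to the end: s(k+1) = s(k)·oc.
From ooococococ, 2 further steps: ooococococ → ooocococococ → (answer).

ooococococococ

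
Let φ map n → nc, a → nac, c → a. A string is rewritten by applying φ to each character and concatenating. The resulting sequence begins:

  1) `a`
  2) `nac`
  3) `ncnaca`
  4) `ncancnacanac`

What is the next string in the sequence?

Rewriting each symbol of ncancnacanac: n→nc, c→a, a→nac, n→nc, c→a, n→nc, a→nac, c→a, a→nac, n→nc, a→nac, c→a, which concatenates to nc a nac nc a nc nac a nac nc nac a.

ncanacncancnacanacncnaca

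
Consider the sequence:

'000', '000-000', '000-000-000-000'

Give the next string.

s(k+1) = s(k)·-·s(k) — each term doubles the last with '-' between the halves.
So the next term is two copies of 000-000-000-000 with '-' between the halves.

000-000-000-000-000-000-000-000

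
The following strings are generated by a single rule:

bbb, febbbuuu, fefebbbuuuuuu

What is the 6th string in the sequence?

Every step adds fe to the front and uuu to the end of the previous string.
From fefebbbuuuuuu, 3 further steps: fefebbbuuuuuu → fefefebbbuuuuuuuuu → fefefefebbbuuuuuuuuuuuu → (answer).

fefefefefebbbuuuuuuuuuuuuuuu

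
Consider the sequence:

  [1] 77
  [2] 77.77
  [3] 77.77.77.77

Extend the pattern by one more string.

77.77.77.77.77.77.77.77

s(k+1) = s(k)·.·s(k) — each term doubles the last with '.' between the halves.
So the next term is two copies of 77.77.77.77 with '.' between the halves.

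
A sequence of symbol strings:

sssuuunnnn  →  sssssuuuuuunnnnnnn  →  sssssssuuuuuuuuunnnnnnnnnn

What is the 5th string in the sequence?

sssssssssssuuuuuuuuuuuuuuunnnnnnnnnnnnnnnn

Reading off run lengths: s runs 3, 5, 7; u runs 3, 6, 9; n runs 4, 7, 10 — each is linear in n (n = 1, 2, …).
Setting n = 5 gives 11, 15, 16 characters in each block.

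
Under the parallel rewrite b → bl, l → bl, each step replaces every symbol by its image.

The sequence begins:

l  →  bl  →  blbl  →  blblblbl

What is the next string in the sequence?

blblblblblblblbl

Apply φ to blblblbl symbol by symbol: b→bl, l→bl, b→bl, l→bl, b→bl, l→bl, b→bl, l→bl; joined: bl bl bl bl bl bl bl bl.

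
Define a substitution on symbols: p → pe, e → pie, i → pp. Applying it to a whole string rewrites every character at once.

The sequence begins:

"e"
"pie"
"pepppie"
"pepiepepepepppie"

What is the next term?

Applying the rule to each of the 16 symbols of pepiepepepepppie gives the pieces pe pie pe pp pie pe pie pe pie pe pie pe pe pe pp pie, which concatenate to the answer.

pepiepepppiepepiepepiepepiepepepepppie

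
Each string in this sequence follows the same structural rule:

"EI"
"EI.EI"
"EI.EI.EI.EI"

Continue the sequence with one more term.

EI.EI.EI.EI.EI.EI.EI.EI

s(k+1) = s(k)·.·s(k) — each term doubles the last with '.' between the halves.
So the next term is two copies of EI.EI.EI.EI with '.' between the halves.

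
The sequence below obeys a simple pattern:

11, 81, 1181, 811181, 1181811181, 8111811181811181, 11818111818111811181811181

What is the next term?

Each term (from the third on) is the two preceding terms concatenated in order: term 3 = 11·81 = 1181.
So term 8 is 8111811181811181·11818111818111811181811181.

811181118181118111818111818111811181811181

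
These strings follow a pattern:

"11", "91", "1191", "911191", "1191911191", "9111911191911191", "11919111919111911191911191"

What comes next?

911191119191119111919111919111911191911191

Each term (from the third on) is the two preceding terms concatenated in order: term 3 = 11·91 = 1191.
The next term joins 9111911191911191 and 11919111919111911191911191.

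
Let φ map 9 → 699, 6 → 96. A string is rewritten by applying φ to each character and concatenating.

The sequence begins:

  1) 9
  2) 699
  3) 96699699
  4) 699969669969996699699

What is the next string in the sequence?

Replace each of the 21 characters of 699969669969996699699 in place — 96 699 699 699 96 699 96 96 699 699 96 699 699 699 96 96 699 699 96 699 699 — and concatenate.

9669969969996699969669969996699699699969669969996699699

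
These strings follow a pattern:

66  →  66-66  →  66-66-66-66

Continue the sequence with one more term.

s(k+1) = s(k)·-·s(k) — each term doubles the last with '-' between the halves.
Doubling 66-66-66-66 with '-' between the halves:

66-66-66-66-66-66-66-66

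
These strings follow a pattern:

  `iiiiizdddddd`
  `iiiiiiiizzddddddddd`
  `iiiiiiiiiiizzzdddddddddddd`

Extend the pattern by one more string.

iiiiiiiiiiiiiizzzzddddddddddddddd

The n-th term is 3n+2 i's then n z's then 3n+3 d's (n = 1, 2, …).
For the next term, n = 4, so the run lengths are 14, 4, 15.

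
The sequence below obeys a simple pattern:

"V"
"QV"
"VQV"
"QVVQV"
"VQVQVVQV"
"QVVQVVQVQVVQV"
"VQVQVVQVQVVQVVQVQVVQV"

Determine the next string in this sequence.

QVVQVVQVQVVQVVQVQVVQVQVVQVVQVQVVQV

Each term (from the third on) is the two preceding terms concatenated in order: term 3 = V·QV = VQV.
The next term joins QVVQVVQVQVVQV and VQVQVVQVQVVQVVQVQVVQV.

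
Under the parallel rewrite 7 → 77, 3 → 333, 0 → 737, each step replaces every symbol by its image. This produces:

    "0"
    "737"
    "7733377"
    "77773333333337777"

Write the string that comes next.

φ(77773333333337777) expands symbol-by-symbol to 77 77 77 77 333 333 333 333 333 333 333 333 333 77 77 77 77; joining the 17 pieces gives the next term.

7777777733333333333333333333333333377777777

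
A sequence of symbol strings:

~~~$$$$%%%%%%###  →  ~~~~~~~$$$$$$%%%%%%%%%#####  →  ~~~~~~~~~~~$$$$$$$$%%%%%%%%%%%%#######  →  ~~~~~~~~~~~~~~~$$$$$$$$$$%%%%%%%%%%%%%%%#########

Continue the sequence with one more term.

Each string has the form ~^{4n-1} $^{2n+2} %^{3n+3} #^{2n+1} (n = 1, 2, …).
For the next term, n = 5, so the run lengths are 19, 12, 18, 11.

~~~~~~~~~~~~~~~~~~~$$$$$$$$$$$$%%%%%%%%%%%%%%%%%%###########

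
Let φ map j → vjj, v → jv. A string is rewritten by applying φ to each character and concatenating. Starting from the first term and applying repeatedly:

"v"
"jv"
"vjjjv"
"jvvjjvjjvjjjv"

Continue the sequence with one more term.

vjjjvjvvjjvjjjvvjjvjjjvvjjvjjvjjjv

φ(jvvjjvjjvjjjv) expands symbol-by-symbol to vjj jv jv vjj vjj jv vjj vjj jv vjj vjj vjj jv; joining the 13 pieces gives the next term.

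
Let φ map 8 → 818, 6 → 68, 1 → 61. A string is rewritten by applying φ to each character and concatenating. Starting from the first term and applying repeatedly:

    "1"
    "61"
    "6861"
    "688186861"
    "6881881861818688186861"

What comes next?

6881881861818818618186861818618186881881861818688186861

φ(6881881861818688186861) expands symbol-by-symbol to 68 818 818 61 818 818 61 818 68 61 818 61 818 68 818 818 61 818 68 818 68 61; joining the 22 pieces gives the next term.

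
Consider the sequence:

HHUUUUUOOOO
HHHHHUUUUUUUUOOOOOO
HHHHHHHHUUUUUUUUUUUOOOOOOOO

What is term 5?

Term n consists of 3n-1 H's, followed by 3n+2 U's, followed by 2n+2 O's (n = 1, 2, …).
Setting n = 5 gives 14, 17, 12 characters in each block.

HHHHHHHHHHHHHHUUUUUUUUUUUUUUUUUOOOOOOOOOOOO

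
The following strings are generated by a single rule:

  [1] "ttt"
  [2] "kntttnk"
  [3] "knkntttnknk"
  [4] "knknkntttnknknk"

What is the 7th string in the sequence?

knknknknknkntttnknknknknknk

s(k+1) = kn·s(k)·nk, so each term gains kn as a prefix and nk as a suffix.
From knknkntttnknknk, 3 further steps: knknkntttnknknk → knknknkntttnknknknk → knknknknkntttnknknknknk → (answer).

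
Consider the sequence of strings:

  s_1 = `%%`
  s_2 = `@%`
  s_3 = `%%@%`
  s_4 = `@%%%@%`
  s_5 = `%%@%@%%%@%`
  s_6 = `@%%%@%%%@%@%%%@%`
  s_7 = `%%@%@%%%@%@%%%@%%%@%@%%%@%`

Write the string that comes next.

@%%%@%%%@%@%%%@%%%@%@%%%@%@%%%@%%%@%@%%%@%

Each term (from the third on) is the two preceding terms concatenated in order: term 3 = %%·@% = %%@%.
Continuing: @%%%@%%%@%@%%%@% · %%@%@%%%@%@%%%@%%%@%@%%%@% gives term 8.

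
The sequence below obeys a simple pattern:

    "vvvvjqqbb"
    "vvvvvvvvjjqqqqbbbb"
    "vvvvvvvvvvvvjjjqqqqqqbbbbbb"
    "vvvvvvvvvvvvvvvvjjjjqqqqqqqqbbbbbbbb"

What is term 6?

Each string has the form v^{4n} j^{n} q^{2n} b^{2n} (n = 1, 2, …).
For term 6, n = 6, so the run lengths are 24, 6, 12, 12.

vvvvvvvvvvvvvvvvvvvvvvvvjjjjjjqqqqqqqqqqqqbbbbbbbbbbbb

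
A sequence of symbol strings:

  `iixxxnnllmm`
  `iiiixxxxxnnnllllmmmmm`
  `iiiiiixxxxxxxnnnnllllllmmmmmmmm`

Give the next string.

iiiiiiiixxxxxxxxxnnnnnllllllllmmmmmmmmmmm

The n-th term is 2n i's then 2n+1 x's then n+1 n's then 2n l's then 3n-1 m's (n = 1, 2, …).
At n = 4 the blocks have lengths 8, 9, 5, 8, 11.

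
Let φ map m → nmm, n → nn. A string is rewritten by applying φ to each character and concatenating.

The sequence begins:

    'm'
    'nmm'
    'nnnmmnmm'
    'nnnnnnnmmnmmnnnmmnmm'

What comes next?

nnnnnnnnnnnnnnnmmnmmnnnmmnmmnnnnnnnmmnmmnnnmmnmm

φ(nnnnnnnmmnmmnnnmmnmm) expands symbol-by-symbol to nn nn nn nn nn nn nn nmm nmm nn nmm nmm nn nn nn nmm nmm nn nmm nmm; joining the 20 pieces gives the next term.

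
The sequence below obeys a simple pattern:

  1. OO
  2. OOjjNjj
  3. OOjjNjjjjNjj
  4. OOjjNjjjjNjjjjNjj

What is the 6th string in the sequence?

OOjjNjjjjNjjjjNjjjjNjjjjNjj

Each term is the previous one with jjNjj appended.
From OOjjNjjjjNjjjjNjj, 2 further steps: OOjjNjjjjNjjjjNjj → OOjjNjjjjNjjjjNjjjjNjj → (answer).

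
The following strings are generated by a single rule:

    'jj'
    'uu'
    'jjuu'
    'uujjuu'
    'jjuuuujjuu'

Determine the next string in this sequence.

uujjuujjuuuujjuu

This is a Fibonacci-style word recurrence s(k) = s(k−2)·s(k−1): e.g. jj·uu = jjuu.
The next term joins uujjuu and jjuuuujjuu.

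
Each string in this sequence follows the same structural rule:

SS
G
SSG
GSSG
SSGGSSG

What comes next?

GSSGSSGGSSG

This is a Fibonacci-style word recurrence s(k) = s(k−2)·s(k−1): e.g. SS·G = SSG.
So term 6 is GSSG·SSGGSSG.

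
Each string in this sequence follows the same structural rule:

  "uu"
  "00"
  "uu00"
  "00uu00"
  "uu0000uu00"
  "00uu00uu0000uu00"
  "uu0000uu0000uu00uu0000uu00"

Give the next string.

This is a Fibonacci-style word recurrence s(k) = s(k−2)·s(k−1): e.g. uu·00 = uu00.
So term 8 is 00uu00uu0000uu00·uu0000uu0000uu00uu0000uu00.

00uu00uu0000uu00uu0000uu0000uu00uu0000uu00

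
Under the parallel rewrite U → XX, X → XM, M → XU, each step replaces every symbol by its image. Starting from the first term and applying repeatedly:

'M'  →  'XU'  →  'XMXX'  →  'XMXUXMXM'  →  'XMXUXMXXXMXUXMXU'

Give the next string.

φ(XMXUXMXXXMXUXMXU) expands symbol-by-symbol to XM XU XM XX XM XU XM XM XM XU XM XX XM XU XM XX; joining the 16 pieces gives the next term.

XMXUXMXXXMXUXMXMXMXUXMXXXMXUXMXX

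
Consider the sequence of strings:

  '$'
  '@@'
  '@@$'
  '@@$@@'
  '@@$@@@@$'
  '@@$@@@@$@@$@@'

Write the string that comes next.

Each term (from the third on) is the previous term followed by the one before it: term 3 = @@·$ = @@$.
Continuing: @@$@@@@$@@$@@ · @@$@@@@$ gives term 7.

@@$@@@@$@@$@@@@$@@@@$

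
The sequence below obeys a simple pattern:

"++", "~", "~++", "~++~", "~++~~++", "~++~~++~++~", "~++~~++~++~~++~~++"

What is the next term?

Each term (from the third on) is the previous term followed by the one before it: term 3 = ~·++ = ~++.
Continuing: ~++~~++~++~~++~~++ · ~++~~++~++~ gives term 8.

~++~~++~++~~++~~++~++~~++~++~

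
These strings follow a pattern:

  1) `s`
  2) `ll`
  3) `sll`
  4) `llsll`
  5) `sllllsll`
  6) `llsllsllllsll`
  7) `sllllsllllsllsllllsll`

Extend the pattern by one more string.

llsllsllllsllsllllsllllsllsllllsll

This is a Fibonacci-style word recurrence s(k) = s(k−2)·s(k−1): e.g. s·ll = sll.
The next term joins llsllsllllsll and sllllsllllsllsllllsll.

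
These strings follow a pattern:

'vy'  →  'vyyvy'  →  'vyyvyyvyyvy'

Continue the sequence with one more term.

s(k+1) = s(k)·y·s(k) — each term doubles the last with 'y' between the halves.
Doubling vyyvyyvyyvy with 'y' between the halves:

vyyvyyvyyvyyvyyvyyvyyvy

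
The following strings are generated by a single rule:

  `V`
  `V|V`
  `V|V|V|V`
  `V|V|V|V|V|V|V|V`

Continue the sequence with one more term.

Each string is two copies of the previous one joined by '|'.
Doubling V|V|V|V|V|V|V|V with '|' between the halves:

V|V|V|V|V|V|V|V|V|V|V|V|V|V|V|V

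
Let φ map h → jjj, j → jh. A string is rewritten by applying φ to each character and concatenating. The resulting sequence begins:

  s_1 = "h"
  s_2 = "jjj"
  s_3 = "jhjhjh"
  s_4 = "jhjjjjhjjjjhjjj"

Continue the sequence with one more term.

φ(jhjjjjhjjjjhjjj) expands symbol-by-symbol to jh jjj jh jh jh jh jjj jh jh jh jh jjj jh jh jh; joining the 15 pieces gives the next term.

jhjjjjhjhjhjhjjjjhjhjhjhjjjjhjhjh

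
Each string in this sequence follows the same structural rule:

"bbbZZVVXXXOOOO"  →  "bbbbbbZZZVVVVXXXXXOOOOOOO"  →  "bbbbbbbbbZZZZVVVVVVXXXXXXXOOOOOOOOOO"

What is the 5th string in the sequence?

bbbbbbbbbbbbbbbZZZZZZVVVVVVVVVVXXXXXXXXXXXOOOOOOOOOOOOOOOO

Reading off run lengths: b runs 3, 6, 9; Z runs 2, 3, 4; V runs 2, 4, 6; X runs 3, 5, 7; O runs 4, 7, 10 — each is linear in n (n = 1, 2, …).
For term 5, n = 5, so the run lengths are 15, 6, 10, 11, 16.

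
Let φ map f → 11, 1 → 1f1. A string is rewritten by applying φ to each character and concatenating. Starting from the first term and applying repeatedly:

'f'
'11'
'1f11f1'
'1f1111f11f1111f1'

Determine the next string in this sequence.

1f1111f11f11f11f1111f11f1111f11f11f11f1111f1

Applying the rule to each of the 16 symbols of 1f1111f11f1111f1 gives the pieces 1f1 11 1f1 1f1 1f1 1f1 11 1f1 1f1 11 1f1 1f1 1f1 1f1 11 1f1, which concatenate to the answer.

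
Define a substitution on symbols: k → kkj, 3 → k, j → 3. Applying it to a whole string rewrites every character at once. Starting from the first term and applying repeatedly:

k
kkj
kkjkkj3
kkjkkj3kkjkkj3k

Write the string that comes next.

kkjkkj3kkjkkj3kkkjkkj3kkjkkj3kkkj

Applying the rule to each of the 15 symbols of kkjkkj3kkjkkj3k gives the pieces kkj kkj 3 kkj kkj 3 k kkj kkj 3 kkj kkj 3 k kkj, which concatenate to the answer.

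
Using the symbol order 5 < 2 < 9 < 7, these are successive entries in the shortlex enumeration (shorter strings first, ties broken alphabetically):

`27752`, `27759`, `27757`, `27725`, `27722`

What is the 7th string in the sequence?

27727

Continuing the enumeration 2 steps past 27722: 27722 → 27729 → (answer).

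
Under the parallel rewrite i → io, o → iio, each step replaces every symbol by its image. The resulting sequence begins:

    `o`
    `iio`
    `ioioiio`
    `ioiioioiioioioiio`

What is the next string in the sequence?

Rewriting the 17 symbols of ioiioioiioioioiio one by one yields io iio io io iio io iio io io iio io iio io iio io io iio; concatenated:

ioiioioioiioioiioioioiioioiioioiioioioiio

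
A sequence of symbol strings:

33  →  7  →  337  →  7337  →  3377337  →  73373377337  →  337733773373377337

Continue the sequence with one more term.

73373377337337733773373377337

This is a Fibonacci-style word recurrence s(k) = s(k−2)·s(k−1): e.g. 33·7 = 337.
So term 8 is 73373377337·337733773373377337.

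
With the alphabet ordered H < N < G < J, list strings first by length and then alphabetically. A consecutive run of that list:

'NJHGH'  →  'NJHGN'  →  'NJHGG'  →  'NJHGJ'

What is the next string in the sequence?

NJHJH

Find the rightmost character of NJHGJ below J, bump it to the next letter, and reset everything to its right to H.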